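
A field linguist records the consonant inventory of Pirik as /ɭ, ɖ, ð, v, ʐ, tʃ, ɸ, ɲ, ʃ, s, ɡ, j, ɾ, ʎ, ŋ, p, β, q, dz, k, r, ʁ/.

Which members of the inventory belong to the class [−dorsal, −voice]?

Eliminate segments failing any feature: /ɭ, ɖ, ð, v, ʐ, ɾ, β, dz, r/ are [+voice]; /ɲ, ɡ, j, ʎ, ŋ, q, k, ʁ/ are [+dorsal]. The remaining /tʃ, ɸ, ʃ, s, p/ satisfy [−dorsal], [−voice].

tʃ, ɸ, ʃ, s, p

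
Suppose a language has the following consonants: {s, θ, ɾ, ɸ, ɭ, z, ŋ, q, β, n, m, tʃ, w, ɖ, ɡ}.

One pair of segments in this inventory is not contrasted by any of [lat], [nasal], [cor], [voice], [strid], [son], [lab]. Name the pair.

s, tʃ

/s/ (voiceless alveolar fricative) and /tʃ/ (voiceless postalveolar affricate) are both [−lateral], [−nasal], [+coronal], [−voice], [+strident], [−sonorant], [−labial], so none of the listed features separates them. (They do differ in [continuant], [anterior] and [distributed], which are not among the given features.) Every other pair in the inventory differs on at least one listed feature.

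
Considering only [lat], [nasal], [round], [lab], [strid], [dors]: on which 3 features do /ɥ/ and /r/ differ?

The two segments share [-lateral], [-nasal], [-strident]. The only features from the list on which they differ: /ɥ/ is [+labial] while /r/ is [-labial]; /ɥ/ is [+round] while /r/ is [-round]; /ɥ/ is [+dorsal] while /r/ is [-dorsal].

[labial], [round], [dorsal]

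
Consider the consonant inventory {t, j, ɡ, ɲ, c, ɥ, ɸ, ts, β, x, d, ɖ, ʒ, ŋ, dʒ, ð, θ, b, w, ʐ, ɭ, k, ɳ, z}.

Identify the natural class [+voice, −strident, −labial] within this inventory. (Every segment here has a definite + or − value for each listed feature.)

j, ɡ, ɲ, d, ɖ, ŋ, ð, ɭ, ɳ

Among the inventory, the [+voice] segments are /j, ɡ, ɲ, ɥ, β, d, ɖ, ʒ, ŋ, dʒ, ð, b, w, ʐ, ɭ, ɳ, z/.
Among these, [−strident] gives /j, ɡ, ɲ, ɥ, β, d, ɖ, ŋ, ð, b, w, ɭ, ɳ/.
Among these, [−labial] leaves /j, ɡ, ɲ, d, ɖ, ŋ, ð, ɭ, ɳ/.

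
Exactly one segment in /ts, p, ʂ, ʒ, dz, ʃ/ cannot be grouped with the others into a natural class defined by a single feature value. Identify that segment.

/dz, ʂ, ʃ, ʒ, ts/ are all [+strident], but /p/ (voiceless bilabial stop) is [-strident]. No other single segment can be removed to leave a set sharing one feature value that the removed segment lacks, so /p/ is the odd one out.

p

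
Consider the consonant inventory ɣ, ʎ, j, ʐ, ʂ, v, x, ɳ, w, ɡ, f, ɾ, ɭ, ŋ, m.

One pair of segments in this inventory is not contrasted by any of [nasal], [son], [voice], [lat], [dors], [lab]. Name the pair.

ɣ, ɡ

Both /ɣ/ and /ɡ/ are [-nasal], [-sonorant], [+voice], [-lateral], [+dorsal], [-labial]. Since the list omits [continuant] — which does distinguish the voiced velar fricative from the voiced velar stop — this pair collapses; all other pairs remain distinct.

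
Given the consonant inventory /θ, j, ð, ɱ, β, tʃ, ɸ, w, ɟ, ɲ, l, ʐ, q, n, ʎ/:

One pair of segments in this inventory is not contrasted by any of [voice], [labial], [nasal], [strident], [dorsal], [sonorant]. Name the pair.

ʎ, j

/ʎ/ (palatal lateral approximant) and /j/ (palatal glide) are both [+voice], [-labial], [-nasal], [-strident], [+dorsal], [+sonorant], so none of the listed features separates them. (They do differ in [lateral], which is not among the given features.) Every other pair in the inventory differs on at least one listed feature.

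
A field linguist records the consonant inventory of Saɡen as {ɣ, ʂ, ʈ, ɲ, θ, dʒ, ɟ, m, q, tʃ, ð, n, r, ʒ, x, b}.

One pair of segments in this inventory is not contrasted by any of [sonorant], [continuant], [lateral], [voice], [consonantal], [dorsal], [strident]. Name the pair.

On the given features, /n/ and /m/ have an identical profile: [+sonorant], [-continuant], [-lateral], [+voice], [+consonantal], [-dorsal], [-strident]. No other two segments in the inventory coincide on all 7 features. (They do differ in [labial] and [coronal], which are not among the given features.)

n, m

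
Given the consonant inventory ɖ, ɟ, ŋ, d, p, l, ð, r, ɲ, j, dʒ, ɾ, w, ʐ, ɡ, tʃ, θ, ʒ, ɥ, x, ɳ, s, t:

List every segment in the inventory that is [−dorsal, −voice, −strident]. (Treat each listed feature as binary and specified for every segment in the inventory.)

Among the inventory, the [−dorsal] segments are /ɖ, d, p, l, ð, r, dʒ, ɾ, ʐ, tʃ, θ, ʒ, ɳ, s, t/.
Of those, [−voice] gives /p, tʃ, θ, s, t/.
Then [−strident] leaves /p, θ, t/.

p, θ, t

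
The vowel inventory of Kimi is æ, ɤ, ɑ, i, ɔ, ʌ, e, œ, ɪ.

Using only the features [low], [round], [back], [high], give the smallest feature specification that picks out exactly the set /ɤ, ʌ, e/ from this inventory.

/ɤ, ʌ, e/ are all [−high], [−low], [−round], and no other segment in the inventory matches all three values. Dropping any one of them over-generates: [−low, −round] alone would also admit /i, ɪ/; [−high, −round] alone would also admit /æ, ɑ/; [−high, −low] alone would also admit /ɔ, œ/. No other combination of two listed features picks out exactly this set either, so fewer than three features will not do.

[−high, −low, −round]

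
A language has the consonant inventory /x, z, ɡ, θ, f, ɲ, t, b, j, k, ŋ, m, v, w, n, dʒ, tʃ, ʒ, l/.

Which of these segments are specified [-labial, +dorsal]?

Checking each segment against [-labial], [+dorsal]: /x/ (voiceless velar fricative), /ɡ/ (voiced velar stop), /ɲ/ (palatal nasal), /j/ (palatal glide), /k/ (voiceless velar stop), /ŋ/ (velar nasal) satisfy every feature; every other segment in the inventory fails at least one.

x, ɡ, ɲ, j, k, ŋ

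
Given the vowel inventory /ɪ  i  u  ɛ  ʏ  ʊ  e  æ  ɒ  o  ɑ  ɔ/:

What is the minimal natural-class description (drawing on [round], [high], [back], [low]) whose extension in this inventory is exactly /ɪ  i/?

[+high, −round]

Every target segment is [+high], [−round]; each remaining inventory member fails at least one of these. Each conjunct is needed — [−round] alone would also admit /ɛ, e, æ, ɑ/; [+high] alone would also admit /u, ʏ, ʊ/ — and no other single listed feature has exactly this extension, so two is the minimum.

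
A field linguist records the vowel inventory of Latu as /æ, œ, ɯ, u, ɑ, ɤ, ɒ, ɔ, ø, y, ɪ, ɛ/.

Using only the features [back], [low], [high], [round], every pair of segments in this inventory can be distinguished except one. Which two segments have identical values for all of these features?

On the given features, /œ/ and /ø/ have an identical profile: [-back], [-low], [-high], [+round]. No other two segments in the inventory coincide on all 4 features. (They do differ in [tense], which is not among the given features.)

œ, ø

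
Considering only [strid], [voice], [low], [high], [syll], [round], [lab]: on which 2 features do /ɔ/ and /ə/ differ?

[labial], [round]

/ɔ/ is the mid back rounded lax vowel and /ə/ is the mid central vowel (schwa). Both are [-strident], [+voice], [-low], [-high], [+syllabic]. /ɔ/ is [+labial] while /ə/ is [-labial]; /ɔ/ is [+round] while /ə/ is [-round], so the distinguishing features are [labial], [round].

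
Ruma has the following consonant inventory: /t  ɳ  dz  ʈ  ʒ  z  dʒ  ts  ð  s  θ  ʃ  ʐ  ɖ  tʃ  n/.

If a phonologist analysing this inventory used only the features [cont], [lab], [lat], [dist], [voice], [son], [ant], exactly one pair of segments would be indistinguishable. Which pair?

Both /t/ and /ts/ are [-continuant], [-labial], [-lateral], [-distributed], [-voice], [-sonorant], [+anterior]. Since the list omits [strident] and [delayed release] — which do distinguish the voiceless alveolar stop from the voiceless alveolar affricate — this pair collapses; all other pairs remain distinct.

t, ts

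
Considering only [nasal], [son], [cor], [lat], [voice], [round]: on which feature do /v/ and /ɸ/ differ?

[voice]

/v/ is the voiced labiodental fricative and /ɸ/ is the voiceless bilabial fricative. Both are [−nasal], [−sonorant], [−coronal], [−lateral], [−round]. /v/ is [+voice] while /ɸ/ is [−voice], so the distinguishing feature is [voice].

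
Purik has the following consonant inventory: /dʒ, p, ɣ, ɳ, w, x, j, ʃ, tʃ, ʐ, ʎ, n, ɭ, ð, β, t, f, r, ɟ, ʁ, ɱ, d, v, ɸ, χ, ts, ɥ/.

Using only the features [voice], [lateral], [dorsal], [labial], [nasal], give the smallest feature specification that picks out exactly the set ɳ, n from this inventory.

/ɳ, n/ are all [+nasal], [−labial], and no other segment in the inventory matches both values. Dropping any one of them over-generates: [−labial] alone would also admit /dʒ, ɣ, x, j, …/; [+nasal] alone would also admit /ɱ/. No other single listed feature picks out exactly this set either, so fewer than two features will not do.

[+nasal, −labial]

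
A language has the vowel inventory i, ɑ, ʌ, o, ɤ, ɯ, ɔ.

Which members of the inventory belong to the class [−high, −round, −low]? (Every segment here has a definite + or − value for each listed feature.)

Eliminate segments failing any feature: /i, ɯ/ are [+high]; /ɑ/ is [+low]; /o, ɔ/ are [+round]. The remaining /ʌ, ɤ/ satisfy [−high], [−round], [−low].

ʌ, ɤ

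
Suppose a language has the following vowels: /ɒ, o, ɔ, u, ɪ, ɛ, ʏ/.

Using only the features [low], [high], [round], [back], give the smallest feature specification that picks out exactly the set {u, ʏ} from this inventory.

[+high, +round]

/u, ʏ/ are all [+high], [+round], and no other segment in the inventory matches both values. Dropping any one of them over-generates: [+round] alone would also admit /ɒ, o, ɔ/; [+high] alone would also admit /ɪ/. No other single listed feature picks out exactly this set either, so fewer than two features will not do.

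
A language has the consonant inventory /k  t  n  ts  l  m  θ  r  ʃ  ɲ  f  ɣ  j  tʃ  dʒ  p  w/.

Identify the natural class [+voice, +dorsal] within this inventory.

ɲ, ɣ, j, w

Checking each segment against [+voice], [+dorsal]: /ɲ/ (palatal nasal), /ɣ/ (voiced velar fricative), /j/ (palatal glide), /w/ (labial-velar glide) satisfy every feature; every other segment in the inventory fails at least one.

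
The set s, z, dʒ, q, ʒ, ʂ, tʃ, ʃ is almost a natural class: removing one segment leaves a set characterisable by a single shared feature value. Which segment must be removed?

[strident] (equivalently [coronal], [dorsal]) groups all but one: /ʃ, z, s, tʃ, ʒ, ʂ, dʒ/ share [+strident] while /q/ (voiceless uvular stop) alone is [−strident]. Removing any other segment would not leave a single-feature class that excludes it.

q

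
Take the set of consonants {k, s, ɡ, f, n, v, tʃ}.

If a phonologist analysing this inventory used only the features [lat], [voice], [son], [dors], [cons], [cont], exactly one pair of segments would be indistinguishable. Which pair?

f, s

/f/ (voiceless labiodental fricative) and /s/ (voiceless alveolar fricative) are both [−lateral], [−voice], [−sonorant], [−dorsal], [+consonantal], [+continuant], so none of the listed features separates them. (They do differ in [labial] and [coronal], which are not among the given features.) Every other pair in the inventory differs on at least one listed feature.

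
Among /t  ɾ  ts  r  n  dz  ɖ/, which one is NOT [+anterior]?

ɖ

/r, ts, dz, ɾ, t, n/ are all [+anterior]; /ɖ/ (voiced retroflex stop) is [−anterior].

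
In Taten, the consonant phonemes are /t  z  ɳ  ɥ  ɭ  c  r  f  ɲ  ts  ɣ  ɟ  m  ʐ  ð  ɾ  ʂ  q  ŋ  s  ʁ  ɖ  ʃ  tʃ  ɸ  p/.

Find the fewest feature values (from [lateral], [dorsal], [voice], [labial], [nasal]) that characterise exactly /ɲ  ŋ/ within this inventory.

[+nasal, +dorsal]

The class [+nasal], [+dorsal] has exactly /ɲ, ŋ/ as its extension in this inventory. No smaller conjunction from the listed features achieves this: [+dorsal] alone would also admit /ɥ, c, ɣ, ɟ, …/; [+nasal] alone would also admit /ɳ, m/; and checking the remaining single features turns up none with this extension.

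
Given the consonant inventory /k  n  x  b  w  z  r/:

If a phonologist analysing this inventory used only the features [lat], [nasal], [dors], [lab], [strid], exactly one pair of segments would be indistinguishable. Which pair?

On the given features, /k/ and /x/ have an identical profile: [−lateral], [−nasal], [+dorsal], [−labial], [−strident]. No other two segments in the inventory coincide on all 5 features. (They do differ in [continuant], which is not among the given features.)

k, x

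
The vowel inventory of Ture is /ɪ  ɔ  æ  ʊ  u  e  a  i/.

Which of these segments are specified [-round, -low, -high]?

e

The [-round] segments are /ɪ, æ, e, a, i/.
Of those, [-low] gives /ɪ, e, i/.
Of those, [-high] leaves /e/.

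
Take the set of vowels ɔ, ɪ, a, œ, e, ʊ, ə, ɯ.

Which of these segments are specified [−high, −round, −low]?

Eliminate segments failing any feature: /ɔ, œ/ are [+round]; /ɪ, ʊ, ɯ/ are [+high]; /a/ is [+low]. The remaining /e, ə/ satisfy [−high], [−round], [−low].

e, ə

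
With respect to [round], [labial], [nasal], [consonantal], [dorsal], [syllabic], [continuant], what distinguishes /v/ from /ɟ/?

/v/ (voiced labiodental fricative) and /ɟ/ (voiced palatal stop) agree on [−round], [−nasal], [+consonantal], [−syllabic]. They differ on [continuant] (/v/ [+], /ɟ/ [−]), [labial] (/v/ [+], /ɟ/ [−]), [dorsal] (/v/ [−], /ɟ/ [+]).

[continuant], [labial], [dorsal]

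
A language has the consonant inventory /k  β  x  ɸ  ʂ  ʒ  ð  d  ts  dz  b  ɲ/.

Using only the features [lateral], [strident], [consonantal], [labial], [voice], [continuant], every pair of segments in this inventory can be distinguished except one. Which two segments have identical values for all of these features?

ɲ, d

/ɲ/ (palatal nasal) and /d/ (voiced alveolar stop) are both [−lateral], [−strident], [+consonantal], [−labial], [+voice], [−continuant], so none of the listed features separates them. (They do differ in [sonorant], [nasal] and [dorsal], which are not among the given features.) Every other pair in the inventory differs on at least one listed feature.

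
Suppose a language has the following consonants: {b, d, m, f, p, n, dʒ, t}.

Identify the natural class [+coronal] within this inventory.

d, n, dʒ, t

The feature [coronal] marks segments articulated with the tongue front (tip or blade). In this inventory /d, n, dʒ, t/ have that property, so they are [+coronal]; /b, m, f, p/ are [−coronal].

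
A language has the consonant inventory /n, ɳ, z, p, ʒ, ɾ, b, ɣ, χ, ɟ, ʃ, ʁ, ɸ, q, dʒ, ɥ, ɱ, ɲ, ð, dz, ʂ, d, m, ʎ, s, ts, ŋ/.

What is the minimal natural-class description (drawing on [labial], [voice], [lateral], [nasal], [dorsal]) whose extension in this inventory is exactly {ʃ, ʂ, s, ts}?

Every target segment is [−voice], [−labial], [−dorsal]; each remaining inventory member fails at least one of these. Each conjunct is needed — [−labial, −dorsal] alone would also admit /n, ɳ, z, ʒ, …/; [−voice, −dorsal] alone would also admit /p, ɸ/; [−voice, −labial] alone would also admit /χ, q/ — and no other combination of two listed features has exactly this extension, so three is the minimum.

[−voice, −labial, −dorsal]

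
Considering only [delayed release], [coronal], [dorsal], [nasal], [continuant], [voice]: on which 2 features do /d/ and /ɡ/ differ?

[coronal], [dorsal]

The two segments share [−delayed release], [−nasal], [−continuant], [+voice]. The only features from the list on which they differ: /d/ is [+coronal] while /ɡ/ is [−coronal]; /d/ is [−dorsal] while /ɡ/ is [+dorsal].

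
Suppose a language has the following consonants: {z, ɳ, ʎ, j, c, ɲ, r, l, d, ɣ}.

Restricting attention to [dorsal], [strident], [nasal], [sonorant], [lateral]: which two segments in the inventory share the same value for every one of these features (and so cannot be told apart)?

Both /ɣ/ and /c/ are [+dorsal], [-strident], [-nasal], [-sonorant], [-lateral]. Since the list omits [voice], [continuant] and [back] — which do distinguish the voiced velar fricative from the voiceless palatal stop — this pair collapses; all other pairs remain distinct.

ɣ, c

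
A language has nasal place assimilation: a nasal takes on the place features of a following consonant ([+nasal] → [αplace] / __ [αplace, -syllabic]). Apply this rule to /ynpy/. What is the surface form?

In /ynpy/, the nasal /n/ precedes /p/, which is [+labial]. The nasal assimilates in place, becoming the [+labial] nasal /m/. The surface form is [ympy].

[ympy]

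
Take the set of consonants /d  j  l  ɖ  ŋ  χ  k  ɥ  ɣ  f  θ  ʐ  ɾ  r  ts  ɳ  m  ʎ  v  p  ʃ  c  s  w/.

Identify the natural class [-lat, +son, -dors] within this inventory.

ɾ, r, ɳ, m

Checking each segment against [-lateral], [+sonorant], [-dorsal]: /ɾ/ (alveolar tap), /r/ (alveolar trill), /ɳ/ (retroflex nasal), /m/ (bilabial nasal) satisfy every feature; every other segment in the inventory fails at least one.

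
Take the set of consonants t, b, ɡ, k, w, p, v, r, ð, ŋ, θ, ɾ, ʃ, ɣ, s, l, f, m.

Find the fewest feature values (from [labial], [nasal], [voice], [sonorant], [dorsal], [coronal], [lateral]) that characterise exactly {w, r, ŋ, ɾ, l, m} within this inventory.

Every target segment is [+sonorant] and no other inventory member is, so one feature is enough.

[+sonorant]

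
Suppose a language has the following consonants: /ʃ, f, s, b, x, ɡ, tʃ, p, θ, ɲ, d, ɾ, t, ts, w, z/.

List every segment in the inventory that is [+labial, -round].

f, b, p

Checking each segment against [+labial], [-round]: /f/ (voiceless labiodental fricative), /b/ (voiced bilabial stop), /p/ (voiceless bilabial stop) satisfy every feature; every other segment in the inventory fails at least one.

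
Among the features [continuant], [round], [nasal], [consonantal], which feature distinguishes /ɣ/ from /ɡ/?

The two segments share [-round], [-nasal], [+consonantal]. The only feature from the list on which they differ: /ɣ/ is [+continuant] while /ɡ/ is [-continuant].

[continuant]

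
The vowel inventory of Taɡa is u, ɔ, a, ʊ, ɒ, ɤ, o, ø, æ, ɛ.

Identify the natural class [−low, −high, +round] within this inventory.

ɔ, o, ø

Checking each segment against [−low], [−high], [+round]: /ɔ/ (mid back rounded lax vowel), /o/ (mid back rounded tense vowel), /ø/ (mid front rounded tense vowel) satisfy every feature; every other segment in the inventory fails at least one.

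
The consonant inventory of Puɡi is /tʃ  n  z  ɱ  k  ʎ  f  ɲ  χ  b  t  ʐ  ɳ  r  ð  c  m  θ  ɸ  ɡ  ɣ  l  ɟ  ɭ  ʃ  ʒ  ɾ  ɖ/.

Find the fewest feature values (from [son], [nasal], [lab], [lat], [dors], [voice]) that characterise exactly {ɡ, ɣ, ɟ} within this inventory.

[−son, +voice, +dors]

The class [−sonorant], [+voice], [+dorsal] has exactly /ɡ, ɣ, ɟ/ as its extension in this inventory. No smaller conjunction from the listed features achieves this: [+voice, +dorsal] alone would also admit /ʎ, ɲ/; [−sonorant, +dorsal] alone would also admit /k, χ, c/; [−sonorant, +voice] alone would also admit /z, b, ʐ, ð, …/; and checking the remaining two-feature bundles turns up none with this extension.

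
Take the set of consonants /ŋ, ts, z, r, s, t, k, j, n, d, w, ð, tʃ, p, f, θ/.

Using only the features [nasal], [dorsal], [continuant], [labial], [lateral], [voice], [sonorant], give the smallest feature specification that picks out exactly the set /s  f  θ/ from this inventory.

[−voice, +continuant]

Every target segment is [−voice], [+continuant]; each remaining inventory member fails at least one of these. Each conjunct is needed — [+continuant] alone would also admit /z, r, j, w, …/; [−voice] alone would also admit /ts, t, k, tʃ, …/ — and no other single listed feature has exactly this extension, so two is the minimum.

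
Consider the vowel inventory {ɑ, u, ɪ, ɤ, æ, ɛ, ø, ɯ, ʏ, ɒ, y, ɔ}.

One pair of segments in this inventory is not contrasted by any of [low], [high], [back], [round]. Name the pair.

y, ʏ

/y/ (high front rounded tense vowel) and /ʏ/ (high front rounded lax vowel) are both [−low], [+high], [−back], [+round], so none of the listed features separates them. (They do differ in [tense], which is not among the given features.) Every other pair in the inventory differs on at least one listed feature.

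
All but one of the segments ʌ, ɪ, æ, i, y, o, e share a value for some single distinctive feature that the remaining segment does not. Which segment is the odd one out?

/ʌ, ɪ, i, y, o, e/ are all [−low], but /æ/ (low front unrounded vowel) is [+low]. No other single segment can be removed to leave a set sharing one feature value that the removed segment lacks, so /æ/ is the odd one out.

æ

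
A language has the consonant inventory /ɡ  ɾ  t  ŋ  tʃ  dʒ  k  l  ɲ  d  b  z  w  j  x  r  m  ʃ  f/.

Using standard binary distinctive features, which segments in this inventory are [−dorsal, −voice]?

t, tʃ, ʃ, f

The [−dorsal] segments are /ɾ, t, tʃ, dʒ, l, d, b, z, r, m, ʃ, f/.
Within that set, [−voice] leaves /t, tʃ, ʃ, f/.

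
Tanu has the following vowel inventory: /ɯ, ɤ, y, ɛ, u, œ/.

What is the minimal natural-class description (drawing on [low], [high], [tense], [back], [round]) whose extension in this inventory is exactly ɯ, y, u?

[+high]

/ɯ, y, u/ are exactly the [+high] segments in the inventory, so a single feature suffices.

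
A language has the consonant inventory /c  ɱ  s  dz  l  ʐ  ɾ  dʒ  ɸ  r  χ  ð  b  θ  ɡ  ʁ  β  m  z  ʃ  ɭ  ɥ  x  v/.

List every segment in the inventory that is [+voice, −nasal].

Among the inventory, the [+voice] segments are /ɱ, dz, l, ʐ, ɾ, dʒ, r, ð, b, ɡ, ʁ, β, m, z, ɭ, ɥ, v/.
Of those, [−nasal] leaves /dz, l, ʐ, ɾ, dʒ, r, ð, b, ɡ, ʁ, β, z, ɭ, ɥ, v/.

dz, l, ʐ, ɾ, dʒ, r, ð, b, ɡ, ʁ, β, z, ɭ, ɥ, v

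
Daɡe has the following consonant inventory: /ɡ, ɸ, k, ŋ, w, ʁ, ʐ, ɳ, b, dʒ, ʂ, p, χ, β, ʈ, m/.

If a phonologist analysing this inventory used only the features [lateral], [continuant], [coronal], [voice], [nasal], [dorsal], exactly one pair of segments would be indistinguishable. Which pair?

/w/ (labial-velar glide) and /ʁ/ (voiced uvular fricative) are both [-lateral], [+continuant], [-coronal], [+voice], [-nasal], [+dorsal], so none of the listed features separates them. (They do differ in [labial], [round] and [high], which are not among the given features.) Every other pair in the inventory differs on at least one listed feature.

w, ʁ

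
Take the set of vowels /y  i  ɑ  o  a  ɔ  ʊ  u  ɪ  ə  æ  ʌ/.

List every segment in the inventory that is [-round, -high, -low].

ə, ʌ

Eliminate segments failing any feature: /y, o, ɔ, ʊ, u/ are [+round]; /i, ɪ/ are [+high]; /ɑ, a, æ/ are [+low]. The remaining /ə, ʌ/ satisfy [-round], [-high], [-low].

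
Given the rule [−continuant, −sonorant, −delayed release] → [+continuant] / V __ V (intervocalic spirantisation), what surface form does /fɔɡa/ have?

[fɔɣa]

Only /ɡ/ occurs between two vowels (/ɔ/ __ /a/) and matches the structural description. It is a voiced velar stop, so [−continuant, −sonorant, −delayed release] holds; changing it to [+continuant] with all other features held fixed yields /ɣ/ (voiced velar fricative). No other segment meets both the structural description and the environment, so the output is [fɔɣa].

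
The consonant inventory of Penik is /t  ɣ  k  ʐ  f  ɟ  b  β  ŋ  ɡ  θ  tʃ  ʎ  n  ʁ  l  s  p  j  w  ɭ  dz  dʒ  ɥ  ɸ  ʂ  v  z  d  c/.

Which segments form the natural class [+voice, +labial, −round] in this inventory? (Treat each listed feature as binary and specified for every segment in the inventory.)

The [+voice] segments are /ɣ, ʐ, ɟ, b, β, ŋ, ɡ, ʎ, n, ʁ, l, j, w, ɭ, dz, dʒ, ɥ, v, z, d/.
Of those, [+labial] gives /b, β, w, ɥ, v/.
Within that set, [−round] leaves /b, β, v/.

b, β, v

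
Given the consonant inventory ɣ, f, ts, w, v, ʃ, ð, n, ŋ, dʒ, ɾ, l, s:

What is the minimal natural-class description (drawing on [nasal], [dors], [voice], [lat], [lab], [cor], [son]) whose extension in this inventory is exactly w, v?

[+voice, +lab]

/w, v/ are all [+voice], [+labial], and no other segment in the inventory matches both values. Dropping any one of them over-generates: [+labial] alone would also admit /f/; [+voice] alone would also admit /ɣ, ð, n, ŋ, …/. No other single listed feature picks out exactly this set either, so fewer than two features will not do.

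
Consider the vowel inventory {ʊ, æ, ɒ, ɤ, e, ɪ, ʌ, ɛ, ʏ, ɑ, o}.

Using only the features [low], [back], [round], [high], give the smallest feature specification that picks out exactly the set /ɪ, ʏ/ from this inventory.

The class [+high], [-back] has exactly /ɪ, ʏ/ as its extension in this inventory. No smaller conjunction from the listed features achieves this: [-back] alone would also admit /æ, e, ɛ/; [+high] alone would also admit /ʊ/; and checking the remaining single features turns up none with this extension.

[+high, -back]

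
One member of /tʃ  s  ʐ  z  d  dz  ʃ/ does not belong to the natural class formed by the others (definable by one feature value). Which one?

d

[strident] groups all but one: /ʃ, s, dz, z, tʃ, ʐ/ share [+strident] while /d/ (voiced alveolar stop) alone is [−strident]. Removing any other segment would not leave a single-feature class that excludes it.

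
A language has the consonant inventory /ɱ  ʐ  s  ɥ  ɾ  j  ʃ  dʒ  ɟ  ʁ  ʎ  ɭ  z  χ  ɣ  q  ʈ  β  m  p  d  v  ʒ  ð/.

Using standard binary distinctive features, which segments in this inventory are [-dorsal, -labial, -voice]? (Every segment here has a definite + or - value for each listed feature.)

Checking each segment against [-dorsal], [-labial], [-voice]: /s/ (voiceless alveolar fricative), /ʃ/ (voiceless postalveolar fricative), /ʈ/ (voiceless retroflex stop) satisfy every feature; every other segment in the inventory fails at least one.

s, ʃ, ʈ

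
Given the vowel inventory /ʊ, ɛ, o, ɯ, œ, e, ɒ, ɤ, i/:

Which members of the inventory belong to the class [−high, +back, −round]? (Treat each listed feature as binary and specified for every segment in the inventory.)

Checking each segment against [−high], [+back], [−round]: /ɤ/ (mid back unrounded tense vowel) satisfies every feature; every other segment in the inventory fails at least one.

ɤ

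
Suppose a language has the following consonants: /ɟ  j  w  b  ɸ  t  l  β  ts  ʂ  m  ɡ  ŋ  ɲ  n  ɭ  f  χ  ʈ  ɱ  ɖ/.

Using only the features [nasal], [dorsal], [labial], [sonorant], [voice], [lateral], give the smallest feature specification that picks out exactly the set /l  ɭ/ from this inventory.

[+lateral]

Every target segment is [+lateral] and no other inventory member is, so one feature is enough.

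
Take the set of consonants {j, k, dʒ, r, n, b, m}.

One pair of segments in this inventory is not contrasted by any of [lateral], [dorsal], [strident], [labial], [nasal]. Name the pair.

k, j

On the given features, /k/ and /j/ have an identical profile: [−lateral], [+dorsal], [−strident], [−labial], [−nasal]. No other two segments in the inventory coincide on all 5 features. (They do differ in [sonorant], [voice], [continuant] and [back], which are not among the given features.)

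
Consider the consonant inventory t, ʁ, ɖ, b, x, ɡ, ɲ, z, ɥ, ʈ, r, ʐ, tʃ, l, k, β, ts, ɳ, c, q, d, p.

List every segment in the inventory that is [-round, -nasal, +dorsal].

ʁ, x, ɡ, k, c, q

Checking each segment against [-round], [-nasal], [+dorsal]: /ʁ/ (voiced uvular fricative), /x/ (voiceless velar fricative), /ɡ/ (voiced velar stop), /k/ (voiceless velar stop), /c/ (voiceless palatal stop), /q/ (voiceless uvular stop) satisfy every feature; every other segment in the inventory fails at least one.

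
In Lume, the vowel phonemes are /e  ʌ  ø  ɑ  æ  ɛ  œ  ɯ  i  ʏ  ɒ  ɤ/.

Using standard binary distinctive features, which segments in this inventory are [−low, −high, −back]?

The [−low] segments are /e, ʌ, ø, ɛ, œ, ɯ, i, ʏ, ɤ/.
Then [−high] gives /e, ʌ, ø, ɛ, œ, ɤ/.
Among these, [−back] leaves /e, ø, ɛ, œ/.

e, ø, ɛ, œ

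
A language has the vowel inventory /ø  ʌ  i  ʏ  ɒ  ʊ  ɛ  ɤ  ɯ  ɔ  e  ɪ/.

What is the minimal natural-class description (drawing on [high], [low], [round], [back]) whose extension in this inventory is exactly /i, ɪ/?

[+high, −back, −round]

/i, ɪ/ are all [+high], [−back], [−round], and no other segment in the inventory matches all three values. Dropping any one of them over-generates: [−back, −round] alone would also admit /ɛ, e/; [+high, −round] alone would also admit /ɯ/; [+high, −back] alone would also admit /ʏ/. No other combination of two listed features picks out exactly this set either, so fewer than three features will not do.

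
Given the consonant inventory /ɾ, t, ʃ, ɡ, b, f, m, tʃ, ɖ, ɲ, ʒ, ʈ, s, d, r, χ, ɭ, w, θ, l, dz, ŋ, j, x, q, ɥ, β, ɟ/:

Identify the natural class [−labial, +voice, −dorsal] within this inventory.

ɾ, ɖ, ʒ, d, r, ɭ, l, dz

First, the [−labial] segments are /ɾ, t, ʃ, ɡ, tʃ, ɖ, ɲ, ʒ, ʈ, s, d, r, χ, ɭ, θ, l, dz, ŋ, j, x, q, ɟ/.
Within that set, [+voice] gives /ɾ, ɡ, ɖ, ɲ, ʒ, d, r, ɭ, l, dz, ŋ, j, ɟ/.
Intersecting with [−dorsal] leaves /ɾ, ɖ, ʒ, d, r, ɭ, l, dz/.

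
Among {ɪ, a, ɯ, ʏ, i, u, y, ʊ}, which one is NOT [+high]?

/a/ is the low unrounded vowel, which is [−high]; the rest — /i, ɯ, y, ɪ, u, ʏ, ʊ/ — are [+high].

a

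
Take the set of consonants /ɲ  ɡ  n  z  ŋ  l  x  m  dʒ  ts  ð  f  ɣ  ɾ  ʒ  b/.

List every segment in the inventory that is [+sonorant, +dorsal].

Checking each segment against [+sonorant], [+dorsal]: /ɲ/ (palatal nasal), /ŋ/ (velar nasal) satisfy every feature; every other segment in the inventory fails at least one.

ɲ, ŋ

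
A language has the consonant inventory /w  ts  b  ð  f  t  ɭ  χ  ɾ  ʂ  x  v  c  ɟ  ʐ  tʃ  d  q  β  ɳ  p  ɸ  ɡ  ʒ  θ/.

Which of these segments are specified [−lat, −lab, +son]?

ɾ, ɳ

Eliminate segments failing any feature: /w, b, f, v, β, p, ɸ/ are [+labial]; /ts, ð, t, χ, ʂ, x, c, ɟ, ʐ, tʃ, d, q, ɡ, ʒ, θ/ are [−sonorant]; /ɭ/ is [+lateral]. The remaining /ɾ, ɳ/ satisfy [−lateral], [−labial], [+sonorant].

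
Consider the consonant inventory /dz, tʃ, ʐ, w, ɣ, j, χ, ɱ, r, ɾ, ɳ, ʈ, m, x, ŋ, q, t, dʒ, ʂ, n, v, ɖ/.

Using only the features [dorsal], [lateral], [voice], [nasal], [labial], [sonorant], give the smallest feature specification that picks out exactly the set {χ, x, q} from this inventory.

/χ, x, q/ are all [-voice], [+dorsal], and no other segment in the inventory matches both values. Dropping any one of them over-generates: [+dorsal] alone would also admit /w, ɣ, j, ŋ/; [-voice] alone would also admit /tʃ, ʈ, t, ʂ/. No other single listed feature picks out exactly this set either, so fewer than two features will not do.

[-voice, +dorsal]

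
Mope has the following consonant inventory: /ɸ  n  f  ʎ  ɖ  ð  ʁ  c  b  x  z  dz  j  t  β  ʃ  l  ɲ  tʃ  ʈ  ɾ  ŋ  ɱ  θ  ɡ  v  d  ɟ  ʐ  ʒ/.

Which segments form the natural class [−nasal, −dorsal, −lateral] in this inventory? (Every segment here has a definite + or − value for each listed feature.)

First, the [−nasal] segments are /ɸ, f, ʎ, ɖ, ð, ʁ, c, b, x, z, dz, j, t, β, ʃ, l, tʃ, ʈ, ɾ, θ, ɡ, v, d, ɟ, ʐ, ʒ/.
Within that set, [−dorsal] gives /ɸ, f, ɖ, ð, b, z, dz, t, β, ʃ, l, tʃ, ʈ, ɾ, θ, v, d, ʐ, ʒ/.
Of those, [−lateral] leaves /ɸ, f, ɖ, ð, b, z, dz, t, β, ʃ, tʃ, ʈ, ɾ, θ, v, d, ʐ, ʒ/.

ɸ, f, ɖ, ð, b, z, dz, t, β, ʃ, tʃ, ʈ, ɾ, θ, v, d, ʐ, ʒ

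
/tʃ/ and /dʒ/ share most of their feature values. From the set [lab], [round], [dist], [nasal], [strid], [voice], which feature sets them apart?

The two segments share [-labial], [-round], [+distributed], [-nasal], [+strident]. The only feature from the list on which they differ: /tʃ/ is [-voice] while /dʒ/ is [+voice].

[voice]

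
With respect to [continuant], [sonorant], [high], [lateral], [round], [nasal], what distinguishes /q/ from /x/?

The two segments share [−sonorant], [−lateral], [−round], [−nasal]. The only features from the list on which they differ: /q/ is [−continuant] while /x/ is [+continuant]; /q/ is [−high] while /x/ is [+high].

[continuant], [high]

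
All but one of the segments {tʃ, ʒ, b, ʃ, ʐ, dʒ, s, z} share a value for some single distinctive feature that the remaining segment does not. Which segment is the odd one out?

b

The remaining segments after removing /b/ share [+strident]; /b/ (voiced bilabial stop) is [-strident]. For every other candidate removal, the leftover set fails to share any single feature value that the removed segment lacks.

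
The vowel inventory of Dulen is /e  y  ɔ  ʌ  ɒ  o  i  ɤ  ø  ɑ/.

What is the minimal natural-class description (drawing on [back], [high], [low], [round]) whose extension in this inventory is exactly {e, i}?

/e, i/ are all [-back], [-round], and no other segment in the inventory matches both values. Dropping any one of them over-generates: [-round] alone would also admit /ʌ, ɤ, ɑ/; [-back] alone would also admit /y, ø/. No other single listed feature picks out exactly this set either, so fewer than two features will not do.

[-back, -round]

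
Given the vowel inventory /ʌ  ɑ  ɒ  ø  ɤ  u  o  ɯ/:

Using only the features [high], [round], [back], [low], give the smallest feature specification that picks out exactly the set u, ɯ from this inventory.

[+high]

Every target segment is [+high] and no other inventory member is, so one feature is enough.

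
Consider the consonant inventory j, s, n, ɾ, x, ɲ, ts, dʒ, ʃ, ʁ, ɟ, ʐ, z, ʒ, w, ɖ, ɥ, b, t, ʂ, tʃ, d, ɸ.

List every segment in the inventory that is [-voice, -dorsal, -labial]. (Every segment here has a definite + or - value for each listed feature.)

s, ts, ʃ, t, ʂ, tʃ

Among the inventory, the [-voice] segments are /s, x, ts, ʃ, t, ʂ, tʃ, ɸ/.
Within that set, [-dorsal] gives /s, ts, ʃ, t, ʂ, tʃ, ɸ/.
Of those, [-labial] leaves /s, ts, ʃ, t, ʂ, tʃ/.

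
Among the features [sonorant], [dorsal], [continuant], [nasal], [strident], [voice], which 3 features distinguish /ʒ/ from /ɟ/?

[continuant], [strident], [dorsal]

The two segments share [-sonorant], [-nasal], [+voice]. The only features from the list on which they differ: /ʒ/ is [+continuant] while /ɟ/ is [-continuant]; /ʒ/ is [+strident] while /ɟ/ is [-strident]; /ʒ/ is [-dorsal] while /ɟ/ is [+dorsal].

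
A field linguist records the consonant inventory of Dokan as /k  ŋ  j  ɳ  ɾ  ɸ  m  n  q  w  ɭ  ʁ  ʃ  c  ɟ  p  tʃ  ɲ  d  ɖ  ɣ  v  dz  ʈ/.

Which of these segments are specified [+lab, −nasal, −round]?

Checking each segment against [+labial], [−nasal], [−round]: /ɸ/ (voiceless bilabial fricative), /p/ (voiceless bilabial stop), /v/ (voiced labiodental fricative) satisfy every feature; every other segment in the inventory fails at least one.

ɸ, p, v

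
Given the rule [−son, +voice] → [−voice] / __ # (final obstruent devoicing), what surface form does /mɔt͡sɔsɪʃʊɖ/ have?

[mɔt͡sɔsɪʃʊʈ]

/ɖ/ satisfies [−son, +voice] and sits in __ #. The [−voice] counterpart of the voiced retroflex stop is /ʈ/. Other segments in /mɔt͡sɔsɪʃʊɖ/ either fail the structural description or are not in the environment, so the surface form is [mɔt͡sɔsɪʃʊʈ].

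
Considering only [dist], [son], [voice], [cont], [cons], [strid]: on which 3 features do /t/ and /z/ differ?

The two segments share [−distributed], [−sonorant], [+consonantal]. The only features from the list on which they differ: /t/ is [−voice] while /z/ is [+voice]; /t/ is [−continuant] while /z/ is [+continuant]; /t/ is [−strident] while /z/ is [+strident].

[voice], [continuant], [strident]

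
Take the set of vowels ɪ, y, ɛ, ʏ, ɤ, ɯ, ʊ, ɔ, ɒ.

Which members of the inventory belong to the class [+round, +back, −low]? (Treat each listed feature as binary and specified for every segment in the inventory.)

ʊ, ɔ

Eliminate segments failing any feature: /ɪ, ɛ, ɤ, ɯ/ are [−round]; /y, ʏ/ are [−back]; /ɒ/ is [+low]. The remaining /ʊ, ɔ/ satisfy [+round], [+back], [−low].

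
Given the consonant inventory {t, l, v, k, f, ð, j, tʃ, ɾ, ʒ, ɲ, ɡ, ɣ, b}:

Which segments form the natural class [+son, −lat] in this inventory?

First, the [+sonorant] segments are /l, j, ɾ, ɲ/.
Within that set, [−lateral] leaves /j, ɾ, ɲ/.

j, ɾ, ɲ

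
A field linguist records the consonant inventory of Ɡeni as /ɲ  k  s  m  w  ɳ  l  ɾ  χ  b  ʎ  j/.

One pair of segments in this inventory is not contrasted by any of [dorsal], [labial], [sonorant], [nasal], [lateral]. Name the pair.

On the given features, /k/ and /χ/ have an identical profile: [+dorsal], [−labial], [−sonorant], [−nasal], [−lateral]. No other two segments in the inventory coincide on all 5 features. (They do differ in [continuant] and [high], which are not among the given features.)

k, χ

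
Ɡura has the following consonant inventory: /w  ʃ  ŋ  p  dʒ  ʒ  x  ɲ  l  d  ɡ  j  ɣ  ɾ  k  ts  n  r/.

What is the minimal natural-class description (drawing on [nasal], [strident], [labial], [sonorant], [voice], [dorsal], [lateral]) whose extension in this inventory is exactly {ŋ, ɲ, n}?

Every target segment is [+nasal] and no other inventory member is, so one feature is enough.

[+nasal]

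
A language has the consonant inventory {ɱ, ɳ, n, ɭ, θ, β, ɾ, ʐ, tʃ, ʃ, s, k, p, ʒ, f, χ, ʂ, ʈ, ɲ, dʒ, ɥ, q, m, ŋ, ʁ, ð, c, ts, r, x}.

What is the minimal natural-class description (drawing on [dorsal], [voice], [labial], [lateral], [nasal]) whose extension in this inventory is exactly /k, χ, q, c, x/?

[-voice, +dorsal]

Every target segment is [-voice], [+dorsal]; each remaining inventory member fails at least one of these. Each conjunct is needed — [+dorsal] alone would also admit /ɲ, ɥ, ŋ, ʁ/; [-voice] alone would also admit /θ, tʃ, ʃ, s, …/ — and no other single listed feature has exactly this extension, so two is the minimum.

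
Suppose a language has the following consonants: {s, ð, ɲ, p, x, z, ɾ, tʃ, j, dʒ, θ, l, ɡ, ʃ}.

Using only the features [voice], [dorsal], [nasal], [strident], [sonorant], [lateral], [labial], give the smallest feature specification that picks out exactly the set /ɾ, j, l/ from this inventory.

Every target segment is [+sonorant], [-nasal]; each remaining inventory member fails at least one of these. Each conjunct is needed — [-nasal] alone would also admit /s, ð, p, x, …/; [+sonorant] alone would also admit /ɲ/ — and no other single listed feature has exactly this extension, so two is the minimum.

[+sonorant, -nasal]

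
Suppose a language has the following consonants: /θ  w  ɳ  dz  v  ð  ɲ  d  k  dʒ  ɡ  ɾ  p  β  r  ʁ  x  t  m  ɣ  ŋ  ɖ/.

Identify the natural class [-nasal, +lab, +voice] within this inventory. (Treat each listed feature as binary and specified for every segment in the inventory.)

Checking each segment against [-nasal], [+labial], [+voice]: /w/ (labial-velar glide), /v/ (voiced labiodental fricative), /β/ (voiced bilabial fricative) satisfy every feature; every other segment in the inventory fails at least one.

w, v, β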